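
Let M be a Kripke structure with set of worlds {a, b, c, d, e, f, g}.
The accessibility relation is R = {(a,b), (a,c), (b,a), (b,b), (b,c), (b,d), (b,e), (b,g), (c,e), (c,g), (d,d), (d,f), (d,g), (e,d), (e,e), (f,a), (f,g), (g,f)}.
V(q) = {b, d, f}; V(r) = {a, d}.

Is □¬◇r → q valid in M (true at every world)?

Yes

Recall that □ψ holds at a world iff ψ holds at every accessible world, and ◇ψ holds iff ψ holds at some accessible world.
Let φ = □¬◇r → q. Evaluate φ at each world:
  a (successors {b, c}): φ is true.
  b (successors {a, b, c, d, e, g}): φ is true.
  c (successors {e, g}): φ is true.
  d (successors {d, f, g}): φ is true.
  e (successors {d, e}): φ is true.
  f (successors {a, g}): φ is true.
  g (successors {f}): φ is true.
For instance, at c:
  At c: □¬◇r is false, q is false, so □¬◇r → q is true.
    At c: □¬◇r requires ¬◇r at every successor {e, g}.
      ¬◇r fails at e, so □¬◇r is false at c.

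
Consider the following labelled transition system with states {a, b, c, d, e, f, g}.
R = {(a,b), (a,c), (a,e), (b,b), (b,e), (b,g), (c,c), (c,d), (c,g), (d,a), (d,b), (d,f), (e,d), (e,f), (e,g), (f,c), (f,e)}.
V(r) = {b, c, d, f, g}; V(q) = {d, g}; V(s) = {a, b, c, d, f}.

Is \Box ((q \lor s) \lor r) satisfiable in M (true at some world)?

Let φ = \Box ((q \lor s) \lor r). Evaluate φ at each world:
  a (successors {b, c, e}): φ is false.
  b (successors {b, e, g}): φ is false.
  c (successors {c, d, g}): φ is true.
  d (successors {a, b, f}): φ is true.
  e (successors {d, f, g}): φ is true.
  f (successors {c, e}): φ is false.
  g (successors ∅): φ is true.
Detail at c (witness):
  At c: \Box ((q \lor s) \lor r) requires (q \lor s) \lor r at every successor {c, d, g}.
    At c: (q \lor s) \lor r is true.
    At d: (q \lor s) \lor r is true.
    At g: (q \lor s) \lor r is true.
  So \Box ((q \lor s) \lor r) is true at c.

Yes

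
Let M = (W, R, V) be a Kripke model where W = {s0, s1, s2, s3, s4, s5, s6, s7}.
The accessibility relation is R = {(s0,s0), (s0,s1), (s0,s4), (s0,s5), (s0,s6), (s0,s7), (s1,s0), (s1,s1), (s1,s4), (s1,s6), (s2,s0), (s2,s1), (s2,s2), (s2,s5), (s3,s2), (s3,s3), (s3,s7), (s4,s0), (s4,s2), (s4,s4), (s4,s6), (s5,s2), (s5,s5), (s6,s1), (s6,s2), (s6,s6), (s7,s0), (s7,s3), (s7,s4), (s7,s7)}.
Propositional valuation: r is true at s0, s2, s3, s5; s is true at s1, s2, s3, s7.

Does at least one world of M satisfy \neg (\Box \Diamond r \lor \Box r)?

No

Let φ = \neg (\Box \Diamond r \lor \Box r). Evaluate φ at each world:
  s0 (successors {s0, s1, s4, s5, s6, s7}): φ is false.
  s1 (successors {s0, s1, s4, s6}): φ is false.
  s2 (successors {s0, s1, s2, s5}): φ is false.
  s3 (successors {s2, s3, s7}): φ is false.
  s4 (successors {s0, s2, s4, s6}): φ is false.
  s5 (successors {s2, s5}): φ is false.
  s6 (successors {s1, s2, s6}): φ is false.
  s7 (successors {s0, s3, s4, s7}): φ is false.
For instance, at s6:
  At s6: \Box \Diamond r \lor \Box r is true, so \neg (\Box \Diamond r \lor \Box r) is false.
    At s6: \Box \Diamond r is true, \Box r is false, so \Box \Diamond r \lor \Box r is true.
      At s6: \Box \Diamond r requires \Diamond r at every successor {s1, s2, s6}.
        At s1: \Diamond r is true.
        At s2: \Diamond r is true.
        At s6: \Diamond r is true.
      So \Box \Diamond r is true at s6.
      At s6: \Box r requires r at every successor {s1, s2, s6}.
        r fails at s1, so \Box r is false at s6.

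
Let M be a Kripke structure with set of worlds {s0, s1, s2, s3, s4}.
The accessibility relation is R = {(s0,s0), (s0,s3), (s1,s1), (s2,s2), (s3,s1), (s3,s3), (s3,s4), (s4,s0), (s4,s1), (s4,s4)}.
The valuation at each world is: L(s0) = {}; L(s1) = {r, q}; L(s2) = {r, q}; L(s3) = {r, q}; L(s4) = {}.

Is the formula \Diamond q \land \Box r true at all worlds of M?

Let φ = \Diamond q \land \Box r. Evaluate φ at each world:
  s0 (successors {s0, s3}): φ is false.
  s1 (successors {s1}): φ is true.
  s2 (successors {s2}): φ is true.
  s3 (successors {s1, s3, s4}): φ is false.
  s4 (successors {s0, s1, s4}): φ is false.
Detail at s0 (counterexample):
  At s0: \Diamond q is true, \Box r is false, so \Diamond q \land \Box r is false.
    At s0: \Diamond q requires q at some successor in {s0, s3}.
      q holds at s3, so \Diamond q is true at s0.
    At s0: \Box r requires r at every successor {s0, s3}.
      r fails at s0, so \Box r is false at s0.

No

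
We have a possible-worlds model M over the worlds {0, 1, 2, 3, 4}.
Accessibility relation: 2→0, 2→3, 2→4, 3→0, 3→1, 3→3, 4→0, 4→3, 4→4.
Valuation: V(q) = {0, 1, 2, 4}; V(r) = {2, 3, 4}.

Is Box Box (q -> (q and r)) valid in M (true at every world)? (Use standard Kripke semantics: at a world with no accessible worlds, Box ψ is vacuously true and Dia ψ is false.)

Recall that Box ψ holds at a world iff ψ holds at every accessible world, and Dia ψ holds iff ψ holds at some accessible world.
Let φ = Box Box (q -> (q and r)). Evaluate φ at each world:
  0 (successors ∅): φ is true.
  1 (successors ∅): φ is true.
  2 (successors {0, 3, 4}): φ is false.
  3 (successors {0, 1, 3}): φ is false.
  4 (successors {0, 3, 4}): φ is false.
Detail at 2 (counterexample):
  At 2: Box Box (q -> (q and r)) requires Box (q -> (q and r)) at every successor {0, 3, 4}.
    Box (q -> (q and r)) fails at 3, so Box Box (q -> (q and r)) is false at 2.
      At 3: Box (q -> (q and r)) requires q -> (q and r) at every successor {0, 1, 3}.
        q -> (q and r) fails at 0, so Box (q -> (q and r)) is false at 3.

No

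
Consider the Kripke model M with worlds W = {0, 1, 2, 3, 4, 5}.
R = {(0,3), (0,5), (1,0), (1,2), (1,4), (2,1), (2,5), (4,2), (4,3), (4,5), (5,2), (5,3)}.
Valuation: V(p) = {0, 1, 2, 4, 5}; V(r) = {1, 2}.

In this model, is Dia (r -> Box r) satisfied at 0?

Yes

At 0: Dia (r -> Box r) requires r -> Box r at some successor in {3, 5}.
  r -> Box r holds at 3, so Dia (r -> Box r) is true at 0.
    At 3: r is false, Box r is true, so r -> Box r is true.
      At 3: no accessible worlds, so Box r holds vacuously.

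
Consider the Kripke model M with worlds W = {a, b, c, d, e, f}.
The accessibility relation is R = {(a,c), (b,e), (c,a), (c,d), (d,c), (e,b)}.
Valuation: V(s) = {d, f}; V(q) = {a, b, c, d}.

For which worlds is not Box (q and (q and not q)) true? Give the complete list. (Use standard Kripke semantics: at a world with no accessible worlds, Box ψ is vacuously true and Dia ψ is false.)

Let φ = not Box (q and (q and not q)). Evaluate φ at each world:
  a (successors {c}): φ is true.
  b (successors {e}): φ is true.
  c (successors {a, d}): φ is true.
  d (successors {c}): φ is true.
  e (successors {b}): φ is true.
  f (successors ∅): φ is false.
For instance, at b:
  At b: Box (q and (q and not q)) is false, so not Box (q and (q and not q)) is true.
    At b: Box (q and (q and not q)) requires q and (q and not q) at every successor {e}.
      q and (q and not q) fails at e, so Box (q and (q and not q)) is false at b.
Satisfying worlds: {a, b, c, d, e}

a, b, c, d, e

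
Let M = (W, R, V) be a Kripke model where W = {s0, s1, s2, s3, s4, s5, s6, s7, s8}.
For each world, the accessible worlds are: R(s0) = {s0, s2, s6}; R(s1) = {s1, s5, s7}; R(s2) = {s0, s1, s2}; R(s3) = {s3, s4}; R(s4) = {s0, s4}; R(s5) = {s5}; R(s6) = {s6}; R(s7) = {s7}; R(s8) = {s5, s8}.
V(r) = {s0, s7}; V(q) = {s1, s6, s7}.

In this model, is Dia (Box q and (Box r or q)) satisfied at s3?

No

Recall that Box ψ holds at a world iff ψ holds at every accessible world, and Dia ψ holds iff ψ holds at some accessible world.
At s3: Dia (Box q and (Box r or q)) requires Box q and (Box r or q) at some successor in {s3, s4}.
  At s3: Box q and (Box r or q) is false.
  At s4: Box q and (Box r or q) is false.
So Dia (Box q and (Box r or q)) is false at s3.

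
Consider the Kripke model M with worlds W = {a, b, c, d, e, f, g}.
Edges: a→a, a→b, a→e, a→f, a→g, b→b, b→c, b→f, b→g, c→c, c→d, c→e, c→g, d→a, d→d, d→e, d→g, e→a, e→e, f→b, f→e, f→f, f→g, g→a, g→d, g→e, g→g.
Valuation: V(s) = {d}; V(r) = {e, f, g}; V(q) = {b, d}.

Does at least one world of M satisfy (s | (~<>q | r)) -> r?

Yes

Let φ = (s | (~<>q | r)) -> r. Evaluate φ at each world:
  a (successors {a, b, e, f, g}): φ is true.
  b (successors {b, c, f, g}): φ is true.
  c (successors {c, d, e, g}): φ is true.
  d (successors {a, d, e, g}): φ is false.
  e (successors {a, e}): φ is true.
  f (successors {b, e, f, g}): φ is true.
  g (successors {a, d, e, g}): φ is true.
Detail at a (witness):
  At a: s | (~<>q | r) is false, r is false, so (s | (~<>q | r)) -> r is true.
    At a: s is false, ~<>q | r is false, so s | (~<>q | r) is false.
      At a: ~<>q is false, r is false, so ~<>q | r is false.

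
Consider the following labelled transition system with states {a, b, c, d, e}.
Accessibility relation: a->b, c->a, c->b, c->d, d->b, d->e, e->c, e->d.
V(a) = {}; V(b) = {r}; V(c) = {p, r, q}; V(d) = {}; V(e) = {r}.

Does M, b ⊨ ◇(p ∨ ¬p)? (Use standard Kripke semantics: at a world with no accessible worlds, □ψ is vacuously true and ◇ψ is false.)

No

At b: no accessible worlds, so ◇(p ∨ ¬p) is false.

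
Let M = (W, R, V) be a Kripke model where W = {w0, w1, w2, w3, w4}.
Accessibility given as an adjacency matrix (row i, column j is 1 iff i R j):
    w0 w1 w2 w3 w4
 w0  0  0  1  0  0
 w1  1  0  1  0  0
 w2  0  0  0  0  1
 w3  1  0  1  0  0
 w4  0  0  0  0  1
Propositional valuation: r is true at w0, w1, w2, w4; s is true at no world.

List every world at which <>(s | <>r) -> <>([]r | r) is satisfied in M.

w0, w1, w2, w3, w4

Let φ = <>(s | <>r) -> <>([]r | r). Evaluate φ at each world:
  w0 (successors {w2}): φ is true.
  w1 (successors {w0, w2}): φ is true.
  w2 (successors {w4}): φ is true.
  w3 (successors {w0, w2}): φ is true.
  w4 (successors {w4}): φ is true.
For instance, at w1:
  At w1: <>(s | <>r) is true, <>([]r | r) is true, so <>(s | <>r) -> <>([]r | r) is true.
    At w1: <>(s | <>r) requires s | <>r at some successor in {w0, w2}.
      s | <>r holds at w0, so <>(s | <>r) is true at w1.
    At w1: <>([]r | r) requires []r | r at some successor in {w0, w2}.
      []r | r holds at w0, so <>([]r | r) is true at w1.
Satisfying worlds: {w0, w1, w2, w3, w4}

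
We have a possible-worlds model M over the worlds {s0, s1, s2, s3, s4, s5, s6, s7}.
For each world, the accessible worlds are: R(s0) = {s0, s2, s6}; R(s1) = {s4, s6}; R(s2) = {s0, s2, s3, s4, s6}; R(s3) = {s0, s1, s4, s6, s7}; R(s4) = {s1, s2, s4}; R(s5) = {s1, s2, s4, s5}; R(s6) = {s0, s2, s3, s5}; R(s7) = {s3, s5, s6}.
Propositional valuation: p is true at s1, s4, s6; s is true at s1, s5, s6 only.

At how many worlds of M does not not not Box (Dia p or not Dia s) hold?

Let φ = not not not Box (Dia p or not Dia s). Evaluate φ at each world:
  s0 (successors {s0, s2, s6}): φ is true.
  s1 (successors {s4, s6}): φ is true.
  s2 (successors {s0, s2, s3, s4, s6}): φ is true.
  s3 (successors {s0, s1, s4, s6, s7}): φ is true.
  s4 (successors {s1, s2, s4}): φ is false.
  s5 (successors {s1, s2, s4, s5}): φ is false.
  s6 (successors {s0, s2, s3, s5}): φ is false.
  s7 (successors {s3, s5, s6}): φ is true.
For instance, at s4:
  At s4: not not Box (Dia p or not Dia s) is true, so not not not Box (Dia p or not Dia s) is false.
    At s4: not Box (Dia p or not Dia s) is false, so not not Box (Dia p or not Dia s) is true.
      At s4: Box (Dia p or not Dia s) is true, so not Box (Dia p or not Dia s) is false.
Satisfying worlds: {s0, s1, s2, s3, s7}

5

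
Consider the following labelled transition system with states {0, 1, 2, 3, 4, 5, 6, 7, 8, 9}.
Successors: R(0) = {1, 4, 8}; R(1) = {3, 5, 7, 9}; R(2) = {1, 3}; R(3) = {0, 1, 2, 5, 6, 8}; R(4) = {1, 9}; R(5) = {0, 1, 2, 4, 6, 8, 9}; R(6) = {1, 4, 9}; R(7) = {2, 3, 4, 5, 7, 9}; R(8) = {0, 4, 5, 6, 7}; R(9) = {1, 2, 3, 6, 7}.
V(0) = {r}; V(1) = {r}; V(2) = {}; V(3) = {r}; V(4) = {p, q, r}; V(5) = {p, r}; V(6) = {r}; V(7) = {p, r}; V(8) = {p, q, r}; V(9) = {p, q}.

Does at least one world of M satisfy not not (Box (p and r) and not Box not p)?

No

Let φ = not not (Box (p and r) and not Box not p). Evaluate φ at each world:
  0 (successors {1, 4, 8}): φ is false.
  1 (successors {3, 5, 7, 9}): φ is false.
  2 (successors {1, 3}): φ is false.
  3 (successors {0, 1, 2, 5, 6, 8}): φ is false.
  4 (successors {1, 9}): φ is false.
  5 (successors {0, 1, 2, 4, 6, 8, 9}): φ is false.
  6 (successors {1, 4, 9}): φ is false.
  7 (successors {2, 3, 4, 5, 7, 9}): φ is false.
  8 (successors {0, 4, 5, 6, 7}): φ is false.
  9 (successors {1, 2, 3, 6, 7}): φ is false.
For instance, at 9:
  At 9: not (Box (p and r) and not Box not p) is true, so not not (Box (p and r) and not Box not p) is false.
    At 9: Box (p and r) and not Box not p is false, so not (Box (p and r) and not Box not p) is true.
      At 9: Box (p and r) is false, not Box not p is true, so Box (p and r) and not Box not p is false.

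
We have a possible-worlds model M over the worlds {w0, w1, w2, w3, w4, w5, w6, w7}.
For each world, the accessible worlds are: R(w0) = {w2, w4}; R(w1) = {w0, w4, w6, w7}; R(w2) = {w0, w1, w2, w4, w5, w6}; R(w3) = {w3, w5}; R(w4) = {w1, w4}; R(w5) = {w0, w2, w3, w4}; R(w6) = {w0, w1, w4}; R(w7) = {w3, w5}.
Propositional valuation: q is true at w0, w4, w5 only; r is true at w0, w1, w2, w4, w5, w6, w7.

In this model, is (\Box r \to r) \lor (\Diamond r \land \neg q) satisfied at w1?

Yes

At w1: \Box r \to r is true, \Diamond r \land \neg q is true, so (\Box r \to r) \lor (\Diamond r \land \neg q) is true.
  At w1: \Box r is true, r is true, so \Box r \to r is true.
    At w1: \Box r requires r at every successor {w0, w4, w6, w7}.
      At w0: r is true.
      At w4: r is true.
      At w6: r is true.
      At w7: r is true.
    So \Box r is true at w1.
  At w1: \Diamond r is true, \neg q is true, so \Diamond r \land \neg q is true.
    At w1: \Diamond r requires r at some successor in {w0, w4, w6, w7}.
      r holds at w0, so \Diamond r is true at w1.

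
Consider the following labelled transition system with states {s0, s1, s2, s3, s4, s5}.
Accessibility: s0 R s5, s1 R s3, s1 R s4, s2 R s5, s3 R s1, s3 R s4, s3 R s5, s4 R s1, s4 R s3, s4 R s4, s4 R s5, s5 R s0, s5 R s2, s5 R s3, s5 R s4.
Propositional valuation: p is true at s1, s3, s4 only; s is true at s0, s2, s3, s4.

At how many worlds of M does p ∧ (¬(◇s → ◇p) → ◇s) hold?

Recall that ◇ψ holds at a world iff ψ holds at some accessible world.
Let φ = p ∧ (¬(◇s → ◇p) → ◇s). Evaluate φ at each world:
  s0 (successors {s5}): φ is false.
  s1 (successors {s3, s4}): φ is true.
  s2 (successors {s5}): φ is false.
  s3 (successors {s1, s4, s5}): φ is true.
  s4 (successors {s1, s3, s4, s5}): φ is true.
  s5 (successors {s0, s2, s3, s4}): φ is false.
For instance, at s4:
  At s4: p is true, ¬(◇s → ◇p) → ◇s is true, so p ∧ (¬(◇s → ◇p) → ◇s) is true.
    At s4: ¬(◇s → ◇p) is false, ◇s is true, so ¬(◇s → ◇p) → ◇s is true.
      At s4: ◇s → ◇p is true, so ¬(◇s → ◇p) is false.
      At s4: ◇s requires s at some successor in {s1, s3, s4, s5}.
        s holds at s3, so ◇s is true at s4.
Satisfying worlds: {s1, s3, s4}

3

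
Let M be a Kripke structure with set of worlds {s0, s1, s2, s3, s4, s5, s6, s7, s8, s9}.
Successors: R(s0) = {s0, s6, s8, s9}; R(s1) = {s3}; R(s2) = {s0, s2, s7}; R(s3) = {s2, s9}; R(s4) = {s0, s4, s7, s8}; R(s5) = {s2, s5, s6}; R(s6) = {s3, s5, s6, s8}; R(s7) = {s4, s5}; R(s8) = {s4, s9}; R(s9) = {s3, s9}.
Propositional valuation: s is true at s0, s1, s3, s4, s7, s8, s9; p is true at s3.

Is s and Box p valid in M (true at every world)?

Recall that Box ψ holds at a world iff ψ holds at every accessible world, and Dia ψ holds iff ψ holds at some accessible world.
Let φ = s and Box p. Evaluate φ at each world:
  s0 (successors {s0, s6, s8, s9}): φ is false.
  s1 (successors {s3}): φ is true.
  s2 (successors {s0, s2, s7}): φ is false.
  s3 (successors {s2, s9}): φ is false.
  s4 (successors {s0, s4, s7, s8}): φ is false.
  s5 (successors {s2, s5, s6}): φ is false.
  s6 (successors {s3, s5, s6, s8}): φ is false.
  s7 (successors {s4, s5}): φ is false.
  s8 (successors {s4, s9}): φ is false.
  s9 (successors {s3, s9}): φ is false.
Detail at s0 (counterexample):
  At s0: s is true, Box p is false, so s and Box p is false.
    At s0: Box p requires p at every successor {s0, s6, s8, s9}.
      p fails at s0, so Box p is false at s0.

No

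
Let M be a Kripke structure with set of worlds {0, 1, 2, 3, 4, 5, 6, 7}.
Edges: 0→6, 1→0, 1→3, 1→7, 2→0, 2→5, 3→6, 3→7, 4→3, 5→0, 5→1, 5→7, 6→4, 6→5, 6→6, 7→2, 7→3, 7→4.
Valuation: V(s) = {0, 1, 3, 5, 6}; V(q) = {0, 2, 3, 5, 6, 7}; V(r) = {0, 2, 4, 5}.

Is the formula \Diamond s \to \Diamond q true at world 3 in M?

At 3: \Diamond s is true, \Diamond q is true, so \Diamond s \to \Diamond q is true.
  At 3: \Diamond s requires s at some successor in {6, 7}.
    s holds at 6, so \Diamond s is true at 3.
  At 3: \Diamond q requires q at some successor in {6, 7}.
    q holds at 6, so \Diamond q is true at 3.

Yes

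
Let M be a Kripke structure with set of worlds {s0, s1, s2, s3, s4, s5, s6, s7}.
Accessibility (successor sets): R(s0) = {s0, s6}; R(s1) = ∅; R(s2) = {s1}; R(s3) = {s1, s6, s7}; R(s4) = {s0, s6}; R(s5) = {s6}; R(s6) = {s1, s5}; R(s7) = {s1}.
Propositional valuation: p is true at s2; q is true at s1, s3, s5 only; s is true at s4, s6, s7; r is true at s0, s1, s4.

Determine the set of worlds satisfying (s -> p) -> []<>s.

s1, s4, s6, s7

Recall that []ψ holds at a world iff ψ holds at every accessible world, and <>ψ holds iff ψ holds at some accessible world.
Let φ = (s -> p) -> []<>s. Evaluate φ at each world:
  s0 (successors {s0, s6}): φ is false.
  s1 (successors ∅): φ is true.
  s2 (successors {s1}): φ is false.
  s3 (successors {s1, s6, s7}): φ is false.
  s4 (successors {s0, s6}): φ is true.
  s5 (successors {s6}): φ is false.
  s6 (successors {s1, s5}): φ is true.
  s7 (successors {s1}): φ is true.
For instance, at s2:
  At s2: s -> p is true, []<>s is false, so (s -> p) -> []<>s is false.
    At s2: []<>s requires <>s at every successor {s1}.
      <>s fails at s1, so []<>s is false at s2.
Satisfying worlds: {s1, s4, s6, s7}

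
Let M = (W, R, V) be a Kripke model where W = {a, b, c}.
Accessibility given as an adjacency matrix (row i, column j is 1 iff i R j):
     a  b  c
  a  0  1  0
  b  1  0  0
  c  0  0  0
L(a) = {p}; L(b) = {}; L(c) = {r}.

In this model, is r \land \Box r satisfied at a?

At a: r is false, \Box r is false, so r \land \Box r is false.
  At a: \Box r requires r at every successor {b}.
    r fails at b, so \Box r is false at a.

No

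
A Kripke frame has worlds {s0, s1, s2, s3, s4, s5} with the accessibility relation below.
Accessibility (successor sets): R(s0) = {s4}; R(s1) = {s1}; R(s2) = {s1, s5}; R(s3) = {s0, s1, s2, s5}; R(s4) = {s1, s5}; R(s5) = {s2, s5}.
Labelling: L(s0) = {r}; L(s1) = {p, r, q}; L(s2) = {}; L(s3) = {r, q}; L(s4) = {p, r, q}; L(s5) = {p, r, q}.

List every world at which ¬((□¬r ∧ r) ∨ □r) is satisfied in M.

Recall that □ψ holds at a world iff ψ holds at every accessible world, and ◇ψ holds iff ψ holds at some accessible world.
Let φ = ¬((□¬r ∧ r) ∨ □r). Evaluate φ at each world:
  s0 (successors {s4}): φ is false.
  s1 (successors {s1}): φ is false.
  s2 (successors {s1, s5}): φ is false.
  s3 (successors {s0, s1, s2, s5}): φ is true.
  s4 (successors {s1, s5}): φ is false.
  s5 (successors {s2, s5}): φ is true.
For instance, at s5:
  At s5: (□¬r ∧ r) ∨ □r is false, so ¬((□¬r ∧ r) ∨ □r) is true.
    At s5: □¬r ∧ r is false, □r is false, so (□¬r ∧ r) ∨ □r is false.
      At s5: □¬r is false, r is true, so □¬r ∧ r is false.
      At s5: □r requires r at every successor {s2, s5}.
        r fails at s2, so □r is false at s5.
Satisfying worlds: {s3, s5}

s3, s5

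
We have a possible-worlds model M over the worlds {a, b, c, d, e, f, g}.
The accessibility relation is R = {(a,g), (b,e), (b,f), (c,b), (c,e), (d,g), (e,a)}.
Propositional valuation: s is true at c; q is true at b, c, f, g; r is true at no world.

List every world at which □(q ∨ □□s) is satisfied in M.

a, d, e, f, g

Let φ = □(q ∨ □□s). Evaluate φ at each world:
  a (successors {g}): φ is true.
  b (successors {e, f}): φ is false.
  c (successors {b, e}): φ is false.
  d (successors {g}): φ is true.
  e (successors {a}): φ is true.
  f (successors ∅): φ is true.
  g (successors ∅): φ is true.
For instance, at a:
  At a: □(q ∨ □□s) requires q ∨ □□s at every successor {g}.
      At g: q is true, □□s is true, so q ∨ □□s is true.
  So □(q ∨ □□s) is true at a.
Satisfying worlds: {a, d, e, f, g}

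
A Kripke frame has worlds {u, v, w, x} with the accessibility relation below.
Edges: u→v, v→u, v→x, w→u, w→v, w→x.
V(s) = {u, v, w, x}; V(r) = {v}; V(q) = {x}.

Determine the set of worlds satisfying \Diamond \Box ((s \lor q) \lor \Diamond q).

Let φ = \Diamond \Box ((s \lor q) \lor \Diamond q). Evaluate φ at each world:
  u (successors {v}): φ is true.
  v (successors {u, x}): φ is true.
  w (successors {u, v, x}): φ is true.
  x (successors ∅): φ is false.
For instance, at v:
  At v: \Diamond \Box ((s \lor q) \lor \Diamond q) requires \Box ((s \lor q) \lor \Diamond q) at some successor in {u, x}.
    \Box ((s \lor q) \lor \Diamond q) holds at u, so \Diamond \Box ((s \lor q) \lor \Diamond q) is true at v.
      At u: \Box ((s \lor q) \lor \Diamond q) requires (s \lor q) \lor \Diamond q at every successor {v}.
        At v: (s \lor q) \lor \Diamond q is true.
      So \Box ((s \lor q) \lor \Diamond q) is true at u.
Satisfying worlds: {u, v, w}

u, v, w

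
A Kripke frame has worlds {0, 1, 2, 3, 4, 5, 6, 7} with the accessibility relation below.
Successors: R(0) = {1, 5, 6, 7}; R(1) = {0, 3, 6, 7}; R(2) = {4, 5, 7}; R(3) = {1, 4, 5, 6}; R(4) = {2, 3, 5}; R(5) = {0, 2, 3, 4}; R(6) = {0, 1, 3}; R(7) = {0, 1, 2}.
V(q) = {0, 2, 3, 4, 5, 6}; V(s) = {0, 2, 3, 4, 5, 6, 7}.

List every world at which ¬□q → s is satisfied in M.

Recall that □ψ holds at a world iff ψ holds at every accessible world, and ◇ψ holds iff ψ holds at some accessible world.
Let φ = ¬□q → s. Evaluate φ at each world:
  0 (successors {1, 5, 6, 7}): φ is true.
  1 (successors {0, 3, 6, 7}): φ is false.
  2 (successors {4, 5, 7}): φ is true.
  3 (successors {1, 4, 5, 6}): φ is true.
  4 (successors {2, 3, 5}): φ is true.
  5 (successors {0, 2, 3, 4}): φ is true.
  6 (successors {0, 1, 3}): φ is true.
  7 (successors {0, 1, 2}): φ is true.
For instance, at 7:
  At 7: ¬□q is true, s is true, so ¬□q → s is true.
    At 7: □q is false, so ¬□q is true.
      At 7: □q requires q at every successor {0, 1, 2}.
        q fails at 1, so □q is false at 7.
Satisfying worlds: {0, 2, 3, 4, 5, 6, 7}

0, 2, 3, 4, 5, 6, 7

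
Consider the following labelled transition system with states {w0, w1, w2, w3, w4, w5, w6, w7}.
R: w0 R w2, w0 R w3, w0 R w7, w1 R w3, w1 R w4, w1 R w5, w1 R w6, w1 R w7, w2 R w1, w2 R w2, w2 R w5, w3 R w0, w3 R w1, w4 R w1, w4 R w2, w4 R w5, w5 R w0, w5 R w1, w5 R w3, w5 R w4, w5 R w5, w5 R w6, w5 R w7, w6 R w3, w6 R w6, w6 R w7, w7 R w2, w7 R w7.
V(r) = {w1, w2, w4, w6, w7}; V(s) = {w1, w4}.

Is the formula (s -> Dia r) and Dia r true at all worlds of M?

Let φ = (s -> Dia r) and Dia r. Evaluate φ at each world:
  w0 (successors {w2, w3, w7}): φ is true.
  w1 (successors {w3, w4, w5, w6, w7}): φ is true.
  w2 (successors {w1, w2, w5}): φ is true.
  w3 (successors {w0, w1}): φ is true.
  w4 (successors {w1, w2, w5}): φ is true.
  w5 (successors {w0, w1, w3, w4, w5, w6, w7}): φ is true.
  w6 (successors {w3, w6, w7}): φ is true.
  w7 (successors {w2, w7}): φ is true.
For instance, at w2:
  At w2: s -> Dia r is true, Dia r is true, so (s -> Dia r) and Dia r is true.
    At w2: s is false, Dia r is true, so s -> Dia r is true.
      At w2: Dia r requires r at some successor in {w1, w2, w5}.
        r holds at w1, so Dia r is true at w2.
    At w2: Dia r requires r at some successor in {w1, w2, w5}.
      r holds at w1, so Dia r is true at w2.

Yes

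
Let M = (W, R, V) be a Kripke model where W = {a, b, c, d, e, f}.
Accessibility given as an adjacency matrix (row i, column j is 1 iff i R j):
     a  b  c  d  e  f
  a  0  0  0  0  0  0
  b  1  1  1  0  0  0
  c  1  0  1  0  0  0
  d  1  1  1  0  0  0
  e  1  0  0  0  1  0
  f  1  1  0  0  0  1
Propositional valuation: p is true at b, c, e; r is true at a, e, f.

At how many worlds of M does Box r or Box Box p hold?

2

Let φ = Box r or Box Box p. Evaluate φ at each world:
  a (successors ∅): φ is true.
  b (successors {a, b, c}): φ is false.
  c (successors {a, c}): φ is false.
  d (successors {a, b, c}): φ is false.
  e (successors {a, e}): φ is true.
  f (successors {a, b, f}): φ is false.
For instance, at c:
  At c: Box r is false, Box Box p is false, so Box r or Box Box p is false.
    At c: Box r requires r at every successor {a, c}.
      r fails at c, so Box r is false at c.
    At c: Box Box p requires Box p at every successor {a, c}.
      Box p fails at c, so Box Box p is false at c.
Satisfying worlds: {a, e}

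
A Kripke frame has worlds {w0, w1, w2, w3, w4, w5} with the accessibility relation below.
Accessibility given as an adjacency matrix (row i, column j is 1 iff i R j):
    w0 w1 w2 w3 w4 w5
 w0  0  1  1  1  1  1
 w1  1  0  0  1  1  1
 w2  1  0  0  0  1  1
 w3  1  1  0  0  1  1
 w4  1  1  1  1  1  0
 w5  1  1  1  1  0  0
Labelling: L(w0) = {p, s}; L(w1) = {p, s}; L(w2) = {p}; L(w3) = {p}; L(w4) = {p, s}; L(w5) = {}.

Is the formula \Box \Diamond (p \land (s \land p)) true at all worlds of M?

Recall that \Box ψ holds at a world iff ψ holds at every accessible world, and \Diamond ψ holds iff ψ holds at some accessible world.
Let φ = \Box \Diamond (p \land (s \land p)). Evaluate φ at each world:
  w0 (successors {w1, w2, w3, w4, w5}): φ is true.
  w1 (successors {w0, w3, w4, w5}): φ is true.
  w2 (successors {w0, w4, w5}): φ is true.
  w3 (successors {w0, w1, w4, w5}): φ is true.
  w4 (successors {w0, w1, w2, w3, w4}): φ is true.
  w5 (successors {w0, w1, w2, w3}): φ is true.
For instance, at w2:
  At w2: \Box \Diamond (p \land (s \land p)) requires \Diamond (p \land (s \land p)) at every successor {w0, w4, w5}.
      At w0: \Diamond (p \land (s \land p)) requires p \land (s \land p) at some successor in {w1, w2, w3, w4, w5}.
        p \land (s \land p) holds at w1, so \Diamond (p \land (s \land p)) is true at w0.
      At w4: \Diamond (p \land (s \land p)) requires p \land (s \land p) at some successor in {w0, w1, w2, w3, w4}.
        p \land (s \land p) holds at w0, so \Diamond (p \land (s \land p)) is true at w4.
      At w5: \Diamond (p \land (s \land p)) requires p \land (s \land p) at some successor in {w0, w1, w2, w3}.
        p \land (s \land p) holds at w0, so \Diamond (p \land (s \land p)) is true at w5.
  So \Box \Diamond (p \land (s \land p)) is true at w2.

Yes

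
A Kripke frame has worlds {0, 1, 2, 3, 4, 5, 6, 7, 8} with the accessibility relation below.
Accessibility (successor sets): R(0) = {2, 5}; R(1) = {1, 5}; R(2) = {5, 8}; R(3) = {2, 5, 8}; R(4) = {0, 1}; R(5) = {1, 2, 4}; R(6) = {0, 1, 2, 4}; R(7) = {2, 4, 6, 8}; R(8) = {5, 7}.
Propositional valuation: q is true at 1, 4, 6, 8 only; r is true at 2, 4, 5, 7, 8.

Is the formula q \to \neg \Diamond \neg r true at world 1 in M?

No

Recall that \Diamond ψ holds at a world iff ψ holds at some accessible world.
At 1: q is true, \neg \Diamond \neg r is false, so q \to \neg \Diamond \neg r is false.
  At 1: \Diamond \neg r is true, so \neg \Diamond \neg r is false.
    At 1: \Diamond \neg r requires \neg r at some successor in {1, 5}.
      \neg r holds at 1, so \Diamond \neg r is true at 1.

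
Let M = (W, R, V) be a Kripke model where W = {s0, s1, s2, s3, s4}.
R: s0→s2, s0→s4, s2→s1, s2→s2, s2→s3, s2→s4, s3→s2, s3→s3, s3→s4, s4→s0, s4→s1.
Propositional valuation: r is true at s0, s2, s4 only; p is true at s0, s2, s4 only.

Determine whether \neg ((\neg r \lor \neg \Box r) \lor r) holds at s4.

Recall that \Box ψ holds at a world iff ψ holds at every accessible world, and \Diamond ψ holds iff ψ holds at some accessible world.
At s4: (\neg r \lor \neg \Box r) \lor r is true, so \neg ((\neg r \lor \neg \Box r) \lor r) is false.
  At s4: \neg r \lor \neg \Box r is true, r is true, so (\neg r \lor \neg \Box r) \lor r is true.
    At s4: \neg r is false, \neg \Box r is true, so \neg r \lor \neg \Box r is true.
      At s4: \Box r is false, so \neg \Box r is true.

No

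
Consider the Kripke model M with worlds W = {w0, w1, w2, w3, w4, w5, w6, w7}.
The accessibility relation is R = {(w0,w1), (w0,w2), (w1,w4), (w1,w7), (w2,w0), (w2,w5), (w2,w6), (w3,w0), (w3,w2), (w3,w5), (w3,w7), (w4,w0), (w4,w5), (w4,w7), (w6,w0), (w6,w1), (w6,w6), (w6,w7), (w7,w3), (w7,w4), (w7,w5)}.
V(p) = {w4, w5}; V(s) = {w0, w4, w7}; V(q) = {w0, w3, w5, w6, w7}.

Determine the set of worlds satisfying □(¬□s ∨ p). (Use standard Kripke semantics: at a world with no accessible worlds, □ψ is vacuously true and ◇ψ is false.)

w1, w2, w3, w4, w5, w7

Let φ = □(¬□s ∨ p). Evaluate φ at each world:
  w0 (successors {w1, w2}): φ is false.
  w1 (successors {w4, w7}): φ is true.
  w2 (successors {w0, w5, w6}): φ is true.
  w3 (successors {w0, w2, w5, w7}): φ is true.
  w4 (successors {w0, w5, w7}): φ is true.
  w5 (successors ∅): φ is true.
  w6 (successors {w0, w1, w6, w7}): φ is false.
  w7 (successors {w3, w4, w5}): φ is true.
For instance, at w4:
  At w4: □(¬□s ∨ p) requires ¬□s ∨ p at every successor {w0, w5, w7}.
      At w0: ¬□s is true, p is false, so ¬□s ∨ p is true.
      At w5: ¬□s is false, p is true, so ¬□s ∨ p is true.
      At w7: ¬□s is true, p is false, so ¬□s ∨ p is true.
  So □(¬□s ∨ p) is true at w4.
Satisfying worlds: {w1, w2, w3, w4, w5, w7}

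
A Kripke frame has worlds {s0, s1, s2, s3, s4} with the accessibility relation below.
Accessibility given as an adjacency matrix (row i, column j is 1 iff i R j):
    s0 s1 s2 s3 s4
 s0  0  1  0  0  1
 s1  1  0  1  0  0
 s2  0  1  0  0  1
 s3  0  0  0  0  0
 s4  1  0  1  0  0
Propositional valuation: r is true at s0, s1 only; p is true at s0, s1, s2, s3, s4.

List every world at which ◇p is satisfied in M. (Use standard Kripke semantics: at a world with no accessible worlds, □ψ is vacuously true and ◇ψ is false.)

Let φ = ◇p. Evaluate φ at each world:
  s0 (successors {s1, s4}): φ is true.
  s1 (successors {s0, s2}): φ is true.
  s2 (successors {s1, s4}): φ is true.
  s3 (successors ∅): φ is false.
  s4 (successors {s0, s2}): φ is true.
For instance, at s0:
  At s0: ◇p requires p at some successor in {s1, s4}.
    p holds at s1, so ◇p is true at s0.
Satisfying worlds: {s0, s1, s2, s4}

s0, s1, s2, s4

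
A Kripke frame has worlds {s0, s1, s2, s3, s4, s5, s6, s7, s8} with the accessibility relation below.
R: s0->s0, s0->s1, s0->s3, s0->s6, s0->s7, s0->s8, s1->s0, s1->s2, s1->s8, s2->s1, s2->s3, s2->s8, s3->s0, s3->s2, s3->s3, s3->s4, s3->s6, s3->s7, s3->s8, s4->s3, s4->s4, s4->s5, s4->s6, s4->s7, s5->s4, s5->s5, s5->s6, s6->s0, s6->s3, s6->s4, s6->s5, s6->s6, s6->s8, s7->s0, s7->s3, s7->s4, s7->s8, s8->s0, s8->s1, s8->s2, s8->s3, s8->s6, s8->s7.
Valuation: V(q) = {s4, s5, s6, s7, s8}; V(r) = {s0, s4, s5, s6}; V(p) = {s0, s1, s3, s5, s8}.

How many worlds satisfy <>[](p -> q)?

3

Recall that []ψ holds at a world iff ψ holds at every accessible world, and <>ψ holds iff ψ holds at some accessible world.
Let φ = <>[](p -> q). Evaluate φ at each world:
  s0 (successors {s0, s1, s3, s6, s7, s8}): φ is false.
  s1 (successors {s0, s2, s8}): φ is false.
  s2 (successors {s1, s3, s8}): φ is false.
  s3 (successors {s0, s2, s3, s4, s6, s7, s8}): φ is false.
  s4 (successors {s3, s4, s5, s6, s7}): φ is true.
  s5 (successors {s4, s5, s6}): φ is true.
  s6 (successors {s0, s3, s4, s5, s6, s8}): φ is true.
  s7 (successors {s0, s3, s4, s8}): φ is false.
  s8 (successors {s0, s1, s2, s3, s6, s7}): φ is false.
For instance, at s4:
  At s4: <>[](p -> q) requires [](p -> q) at some successor in {s3, s4, s5, s6, s7}.
    [](p -> q) holds at s5, so <>[](p -> q) is true at s4.
      At s5: [](p -> q) requires p -> q at every successor {s4, s5, s6}.
        At s4: p -> q is true.
        At s5: p -> q is true.
        At s6: p -> q is true.
      So [](p -> q) is true at s5.
Satisfying worlds: {s4, s5, s6}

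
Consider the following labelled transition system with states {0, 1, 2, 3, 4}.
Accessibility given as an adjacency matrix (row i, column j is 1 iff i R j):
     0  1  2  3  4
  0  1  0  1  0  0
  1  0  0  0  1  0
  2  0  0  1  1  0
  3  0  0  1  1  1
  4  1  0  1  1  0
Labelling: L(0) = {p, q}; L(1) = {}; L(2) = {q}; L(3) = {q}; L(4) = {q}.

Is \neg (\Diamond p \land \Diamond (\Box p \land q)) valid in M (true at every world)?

Recall that \Box ψ holds at a world iff ψ holds at every accessible world, and \Diamond ψ holds iff ψ holds at some accessible world.
Let φ = \neg (\Diamond p \land \Diamond (\Box p \land q)). Evaluate φ at each world:
  0 (successors {0, 2}): φ is true.
  1 (successors {3}): φ is true.
  2 (successors {2, 3}): φ is true.
  3 (successors {2, 3, 4}): φ is true.
  4 (successors {0, 2, 3}): φ is true.
For instance, at 1:
  At 1: \Diamond p \land \Diamond (\Box p \land q) is false, so \neg (\Diamond p \land \Diamond (\Box p \land q)) is true.
    At 1: \Diamond p is false, \Diamond (\Box p \land q) is false, so \Diamond p \land \Diamond (\Box p \land q) is false.
      At 1: \Diamond p requires p at some successor in {3}.
        At 3: p is false.
      So \Diamond p is false at 1.
      At 1: \Diamond (\Box p \land q) requires \Box p \land q at some successor in {3}.
        At 3: \Box p \land q is false.
      So \Diamond (\Box p \land q) is false at 1.

Yes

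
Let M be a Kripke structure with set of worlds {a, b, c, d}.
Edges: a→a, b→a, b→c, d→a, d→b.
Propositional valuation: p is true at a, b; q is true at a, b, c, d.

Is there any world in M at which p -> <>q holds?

Let φ = p -> <>q. Evaluate φ at each world:
  a (successors {a}): φ is true.
  b (successors {a, c}): φ is true.
  c (successors ∅): φ is true.
  d (successors {a, b}): φ is true.
Detail at a (witness):
  At a: p is true, <>q is true, so p -> <>q is true.
    At a: <>q requires q at some successor in {a}.
      q holds at a, so <>q is true at a.

Yes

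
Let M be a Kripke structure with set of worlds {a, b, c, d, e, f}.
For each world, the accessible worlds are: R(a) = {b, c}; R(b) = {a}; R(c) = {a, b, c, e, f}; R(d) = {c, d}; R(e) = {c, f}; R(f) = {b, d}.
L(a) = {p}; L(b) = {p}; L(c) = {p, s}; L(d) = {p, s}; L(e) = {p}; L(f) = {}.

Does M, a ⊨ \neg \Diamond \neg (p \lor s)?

Yes

At a: \Diamond \neg (p \lor s) is false, so \neg \Diamond \neg (p \lor s) is true.
  At a: \Diamond \neg (p \lor s) requires \neg (p \lor s) at some successor in {b, c}.
    At b: \neg (p \lor s) is false.
    At c: \neg (p \lor s) is false.
  So \Diamond \neg (p \lor s) is false at a.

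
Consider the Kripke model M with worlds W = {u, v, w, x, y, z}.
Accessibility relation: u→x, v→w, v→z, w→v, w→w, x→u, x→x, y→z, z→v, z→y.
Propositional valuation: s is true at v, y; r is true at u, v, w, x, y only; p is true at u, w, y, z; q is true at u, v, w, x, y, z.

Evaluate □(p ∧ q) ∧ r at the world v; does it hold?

At v: □(p ∧ q) is true, r is true, so □(p ∧ q) ∧ r is true.
  At v: □(p ∧ q) requires p ∧ q at every successor {w, z}.
    At w: p ∧ q is true.
    At z: p ∧ q is true.
  So □(p ∧ q) is true at v.

Yes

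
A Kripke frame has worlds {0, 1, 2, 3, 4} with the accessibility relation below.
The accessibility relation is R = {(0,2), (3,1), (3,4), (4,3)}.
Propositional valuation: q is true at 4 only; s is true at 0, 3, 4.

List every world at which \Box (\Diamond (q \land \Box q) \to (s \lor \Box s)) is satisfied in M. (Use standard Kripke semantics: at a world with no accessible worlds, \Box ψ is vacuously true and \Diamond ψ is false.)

Recall that \Box ψ holds at a world iff ψ holds at every accessible world, and \Diamond ψ holds iff ψ holds at some accessible world.
Let φ = \Box (\Diamond (q \land \Box q) \to (s \lor \Box s)). Evaluate φ at each world:
  0 (successors {2}): φ is true.
  1 (successors ∅): φ is true.
  2 (successors ∅): φ is true.
  3 (successors {1, 4}): φ is true.
  4 (successors {3}): φ is true.
For instance, at 3:
  At 3: \Box (\Diamond (q \land \Box q) \to (s \lor \Box s)) requires \Diamond (q \land \Box q) \to (s \lor \Box s) at every successor {1, 4}.
      At 1: \Diamond (q \land \Box q) is false, s \lor \Box s is true, so \Diamond (q \land \Box q) \to (s \lor \Box s) is true.
      At 4: \Diamond (q \land \Box q) is false, s \lor \Box s is true, so \Diamond (q \land \Box q) \to (s \lor \Box s) is true.
  So \Box (\Diamond (q \land \Box q) \to (s \lor \Box s)) is true at 3.
Satisfying worlds: {0, 1, 2, 3, 4}

0, 1, 2, 3, 4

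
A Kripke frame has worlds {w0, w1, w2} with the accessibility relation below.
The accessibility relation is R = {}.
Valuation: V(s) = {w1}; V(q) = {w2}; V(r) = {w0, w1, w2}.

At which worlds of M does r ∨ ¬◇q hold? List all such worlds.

Let φ = r ∨ ¬◇q. Evaluate φ at each world:
  w0 (successors ∅): φ is true.
  w1 (successors ∅): φ is true.
  w2 (successors ∅): φ is true.
For instance, at w0:
  At w0: r is true, ¬◇q is true, so r ∨ ¬◇q is true.
    At w0: ◇q is false, so ¬◇q is true.
      At w0: no accessible worlds, so ◇q is false.
Satisfying worlds: {w0, w1, w2}

w0, w1, w2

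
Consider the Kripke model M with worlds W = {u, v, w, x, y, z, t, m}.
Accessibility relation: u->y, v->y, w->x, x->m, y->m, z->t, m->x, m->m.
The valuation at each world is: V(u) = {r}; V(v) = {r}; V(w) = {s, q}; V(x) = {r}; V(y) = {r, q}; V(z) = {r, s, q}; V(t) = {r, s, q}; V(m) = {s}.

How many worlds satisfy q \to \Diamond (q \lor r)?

6

Let φ = q \to \Diamond (q \lor r). Evaluate φ at each world:
  u (successors {y}): φ is true.
  v (successors {y}): φ is true.
  w (successors {x}): φ is true.
  x (successors {m}): φ is true.
  y (successors {m}): φ is false.
  z (successors {t}): φ is true.
  t (successors ∅): φ is false.
  m (successors {x, m}): φ is true.
For instance, at m:
  At m: q is false, \Diamond (q \lor r) is true, so q \to \Diamond (q \lor r) is true.
    At m: \Diamond (q \lor r) requires q \lor r at some successor in {x, m}.
      q \lor r holds at x, so \Diamond (q \lor r) is true at m.
Satisfying worlds: {u, v, w, x, z, m}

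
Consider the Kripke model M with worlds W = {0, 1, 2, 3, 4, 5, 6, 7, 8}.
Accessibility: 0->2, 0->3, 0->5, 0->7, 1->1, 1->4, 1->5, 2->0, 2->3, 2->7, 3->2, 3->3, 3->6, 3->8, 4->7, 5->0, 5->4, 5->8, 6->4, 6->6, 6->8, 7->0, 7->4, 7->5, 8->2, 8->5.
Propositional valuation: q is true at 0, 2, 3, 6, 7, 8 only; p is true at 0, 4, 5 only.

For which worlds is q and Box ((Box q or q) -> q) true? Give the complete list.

Let φ = q and Box ((Box q or q) -> q). Evaluate φ at each world:
  0 (successors {2, 3, 5, 7}): φ is true.
  1 (successors {1, 4, 5}): φ is false.
  2 (successors {0, 3, 7}): φ is true.
  3 (successors {2, 3, 6, 8}): φ is true.
  4 (successors {7}): φ is false.
  5 (successors {0, 4, 8}): φ is false.
  6 (successors {4, 6, 8}): φ is false.
  7 (successors {0, 4, 5}): φ is false.
  8 (successors {2, 5}): φ is true.
For instance, at 0:
  At 0: q is true, Box ((Box q or q) -> q) is true, so q and Box ((Box q or q) -> q) is true.
    At 0: Box ((Box q or q) -> q) requires (Box q or q) -> q at every successor {2, 3, 5, 7}.
      At 2: (Box q or q) -> q is true.
      At 3: (Box q or q) -> q is true.
      At 5: (Box q or q) -> q is true.
      At 7: (Box q or q) -> q is true.
    So Box ((Box q or q) -> q) is true at 0.
Satisfying worlds: {0, 2, 3, 8}

0, 2, 3, 8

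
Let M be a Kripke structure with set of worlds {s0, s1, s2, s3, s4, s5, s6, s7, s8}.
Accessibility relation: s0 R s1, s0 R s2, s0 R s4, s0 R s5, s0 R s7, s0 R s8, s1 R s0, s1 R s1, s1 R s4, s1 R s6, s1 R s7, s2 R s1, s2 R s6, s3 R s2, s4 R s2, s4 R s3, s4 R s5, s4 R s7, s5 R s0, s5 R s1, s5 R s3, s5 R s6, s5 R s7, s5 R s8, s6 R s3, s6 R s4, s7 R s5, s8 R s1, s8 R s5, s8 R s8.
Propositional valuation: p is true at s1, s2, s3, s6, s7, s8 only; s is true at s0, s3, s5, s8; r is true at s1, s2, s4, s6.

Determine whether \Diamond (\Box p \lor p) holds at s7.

At s7: \Diamond (\Box p \lor p) requires \Box p \lor p at some successor in {s5}.
  At s5: \Box p \lor p is false.
So \Diamond (\Box p \lor p) is false at s7.

No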